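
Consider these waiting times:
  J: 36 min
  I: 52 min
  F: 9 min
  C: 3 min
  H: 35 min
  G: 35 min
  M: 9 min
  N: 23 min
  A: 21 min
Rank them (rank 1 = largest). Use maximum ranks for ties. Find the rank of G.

4

Sorted (descending): 52, 36, 35, 35, 23, 21, 9, 9, 3
The 2 values of 35 occupy positions 3–4 → each gets rank 4.
The 2 values of 9 occupy positions 7–8 → each gets rank 8.
G has value 35 min → rank 4.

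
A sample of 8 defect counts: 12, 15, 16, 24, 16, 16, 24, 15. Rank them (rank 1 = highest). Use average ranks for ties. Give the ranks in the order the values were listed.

8, 6.5, 4, 1.5, 4, 4, 1.5, 6.5

Sorted (descending): 24, 24, 16, 16, 16, 15, 15, 12
The 2 values of 24 occupy positions 1–2 → average rank (1+2)/2 = 1.5.
The 3 values of 16 occupy positions 3–5 → average rank 4.
The 2 values of 15 occupy positions 6–7 → average rank (6+7)/2 = 6.5.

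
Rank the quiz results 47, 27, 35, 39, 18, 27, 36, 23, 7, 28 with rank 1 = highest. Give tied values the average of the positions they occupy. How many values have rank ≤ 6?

Sorted (descending): 47, 39, 36, 35, 28, 27, 27, 23, 18, 7
The 2 values of 27 occupy positions 6–7 → average rank (6+7)/2 = 6.5.
Ranks ≤ 6: {1, 2, 3, 4, 5} → 5 values.

5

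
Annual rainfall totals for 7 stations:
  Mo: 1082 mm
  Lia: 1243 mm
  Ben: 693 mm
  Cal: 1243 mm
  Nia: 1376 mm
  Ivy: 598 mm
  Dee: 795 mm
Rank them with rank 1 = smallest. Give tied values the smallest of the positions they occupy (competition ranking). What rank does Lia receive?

5

Sorted (ascending): 598, 693, 795, 1082, 1243, 1243, 1376
The 2 values of 1243 occupy positions 5–6 → each gets rank 5.
Lia has value 1243 mm → rank 5.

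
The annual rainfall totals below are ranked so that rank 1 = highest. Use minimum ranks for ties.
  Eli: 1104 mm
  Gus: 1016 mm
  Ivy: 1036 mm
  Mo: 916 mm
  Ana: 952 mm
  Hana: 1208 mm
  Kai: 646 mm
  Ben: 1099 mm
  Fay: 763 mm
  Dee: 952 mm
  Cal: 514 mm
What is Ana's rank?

6

Sorted (descending): 1208, 1104, 1099, 1036, 1016, 952, 952, 916, 763, 646, 514
The 2 values of 952 occupy positions 6–7 → each gets rank 6.
Ana has value 952 mm → rank 6.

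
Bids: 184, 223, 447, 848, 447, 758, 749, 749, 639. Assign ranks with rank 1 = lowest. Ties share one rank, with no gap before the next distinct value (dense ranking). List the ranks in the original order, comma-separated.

1, 2, 3, 7, 3, 6, 5, 5, 4

Sorted (ascending): 184, 223, 447, 447, 639, 749, 749, 758, 848
The 2 values of 447 share dense rank 3.
The 2 values of 749 share dense rank 5.
Remaining distinct values take the next consecutive integers.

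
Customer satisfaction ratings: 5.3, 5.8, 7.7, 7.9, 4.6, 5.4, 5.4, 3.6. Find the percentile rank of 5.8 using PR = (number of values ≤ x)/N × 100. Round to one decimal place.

N = 8.
Strictly below 5.8: 5. Equal to 5.8: 1.
PR = 6/8 × 100 = 75.0

75.0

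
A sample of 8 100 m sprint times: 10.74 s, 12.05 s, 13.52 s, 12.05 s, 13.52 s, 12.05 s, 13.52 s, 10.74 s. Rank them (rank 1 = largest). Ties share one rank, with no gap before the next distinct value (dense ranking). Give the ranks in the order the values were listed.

3, 2, 1, 2, 1, 2, 1, 3

Sorted (descending): 13.52, 13.52, 13.52, 12.05, 12.05, 12.05, 10.74, 10.74
The 3 values of 13.52 share dense rank 1.
The 3 values of 12.05 share dense rank 2.
The 2 values of 10.74 share dense rank 3.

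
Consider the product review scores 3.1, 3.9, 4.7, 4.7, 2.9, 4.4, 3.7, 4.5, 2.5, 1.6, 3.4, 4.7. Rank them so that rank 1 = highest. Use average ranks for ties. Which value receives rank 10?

Sorted (descending): 4.7, 4.7, 4.7, 4.5, 4.4, 3.9, 3.7, 3.4, 3.1, 2.9, 2.5, 1.6
The 3 values of 4.7 occupy positions 1–3 → average rank 2.
Rank 10 → value 2.9.

2.9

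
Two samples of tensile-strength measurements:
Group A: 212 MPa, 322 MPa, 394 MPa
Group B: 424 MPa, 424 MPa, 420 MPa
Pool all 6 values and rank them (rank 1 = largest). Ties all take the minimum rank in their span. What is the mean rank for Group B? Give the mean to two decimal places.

Sorted (descending): 424, 424, 420, 394, 322, 212
The 2 values of 424 occupy positions 1–2 → each gets rank 1.
Group B values → pooled ranks: 424→1, 424→1, 420→3
Mean rank = (1 + 1 + 3) / 3 = 1.67

1.67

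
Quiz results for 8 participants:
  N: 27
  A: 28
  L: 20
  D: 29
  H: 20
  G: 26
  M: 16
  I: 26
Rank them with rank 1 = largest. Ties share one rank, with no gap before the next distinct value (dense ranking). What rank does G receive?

Sorted (descending): 29, 28, 27, 26, 26, 20, 20, 16
The 2 values of 26 share dense rank 4.
The 2 values of 20 share dense rank 5.
Remaining distinct values take the next consecutive integers.
G has value 26 → rank 4.

4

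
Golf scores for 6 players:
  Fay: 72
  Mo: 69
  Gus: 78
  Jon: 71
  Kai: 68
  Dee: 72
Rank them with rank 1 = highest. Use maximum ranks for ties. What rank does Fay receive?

3

Sorted (descending): 78, 72, 72, 71, 69, 68
The 2 values of 72 occupy positions 2–3 → each gets rank 3.
Fay has value 72 → rank 3.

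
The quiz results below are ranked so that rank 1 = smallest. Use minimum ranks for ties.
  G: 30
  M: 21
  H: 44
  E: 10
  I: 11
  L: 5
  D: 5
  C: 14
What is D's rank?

1

Sorted (ascending): 5, 5, 10, 11, 14, 21, 30, 44
The 2 values of 5 occupy positions 1–2 → each gets rank 1.
D has value 5 → rank 1.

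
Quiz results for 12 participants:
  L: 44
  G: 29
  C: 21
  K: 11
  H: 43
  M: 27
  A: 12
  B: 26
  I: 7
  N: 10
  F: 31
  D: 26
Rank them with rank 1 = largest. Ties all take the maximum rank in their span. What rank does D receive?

7

Sorted (descending): 44, 43, 31, 29, 27, 26, 26, 21, 12, 11, 10, 7
The 2 values of 26 occupy positions 6–7 → each gets rank 7.
D has value 26 → rank 7.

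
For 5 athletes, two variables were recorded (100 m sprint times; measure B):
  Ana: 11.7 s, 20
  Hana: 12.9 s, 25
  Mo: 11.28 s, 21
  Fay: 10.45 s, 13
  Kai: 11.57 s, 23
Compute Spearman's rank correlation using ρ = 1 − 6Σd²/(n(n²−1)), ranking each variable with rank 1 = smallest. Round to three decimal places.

0.700

Ranks of variable 1: 4, 5, 2, 1, 3
Ranks of variable 2: 2, 5, 3, 1, 4
d = r₁ − r₂: 2, 0, -1, 0, -1
d²: 4, 0, 1, 0, 1; Σd² = 6
ρ = 1 − 6·6/(5·24) = 1 − 36/120 = 0.700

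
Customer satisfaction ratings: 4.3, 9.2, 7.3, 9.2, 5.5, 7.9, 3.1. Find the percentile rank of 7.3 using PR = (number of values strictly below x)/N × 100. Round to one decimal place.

N = 7.
Strictly below 7.3: 3. Equal to 7.3: 1.
PR = 3/7 × 100 = 42.9

42.9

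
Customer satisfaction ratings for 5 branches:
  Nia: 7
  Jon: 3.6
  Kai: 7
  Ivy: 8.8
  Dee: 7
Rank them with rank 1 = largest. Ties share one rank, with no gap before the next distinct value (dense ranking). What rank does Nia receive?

2

Sorted (descending): 8.8, 7, 7, 7, 3.6
The 3 values of 7 share dense rank 2.
Remaining distinct values take the next consecutive integers.
Nia has value 7 → rank 2.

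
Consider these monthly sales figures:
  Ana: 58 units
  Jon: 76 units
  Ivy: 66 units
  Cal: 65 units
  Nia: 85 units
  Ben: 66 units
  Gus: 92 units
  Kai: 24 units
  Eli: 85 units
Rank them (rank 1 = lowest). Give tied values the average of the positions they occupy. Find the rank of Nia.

7.5

Sorted (ascending): 24, 58, 65, 66, 66, 76, 85, 85, 92
The 2 values of 66 occupy positions 4–5 → average rank (4+5)/2 = 4.5.
The 2 values of 85 occupy positions 7–8 → average rank (7+8)/2 = 7.5.
Nia has value 85 units → rank 7.5.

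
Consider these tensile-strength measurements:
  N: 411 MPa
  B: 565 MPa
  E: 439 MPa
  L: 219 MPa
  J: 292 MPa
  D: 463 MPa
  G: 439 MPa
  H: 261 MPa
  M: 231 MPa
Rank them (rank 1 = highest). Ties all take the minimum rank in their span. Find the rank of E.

3

Sorted (descending): 565, 463, 439, 439, 411, 292, 261, 231, 219
The 2 values of 439 occupy positions 3–4 → each gets rank 3.
E has value 439 MPa → rank 3.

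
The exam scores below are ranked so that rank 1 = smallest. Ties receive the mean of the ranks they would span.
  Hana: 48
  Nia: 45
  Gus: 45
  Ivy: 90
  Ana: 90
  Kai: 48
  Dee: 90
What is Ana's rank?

Sorted (ascending): 45, 45, 48, 48, 90, 90, 90
The 2 values of 45 occupy positions 1–2 → average rank (1+2)/2 = 1.5.
The 2 values of 48 occupy positions 3–4 → average rank (3+4)/2 = 3.5.
The 3 values of 90 occupy positions 5–7 → average rank 6.
Ana has value 90 → rank 6.

6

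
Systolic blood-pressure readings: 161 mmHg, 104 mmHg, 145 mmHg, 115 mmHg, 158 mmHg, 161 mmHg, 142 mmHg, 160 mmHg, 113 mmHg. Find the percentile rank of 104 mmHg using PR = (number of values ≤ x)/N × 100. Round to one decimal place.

11.1

N = 9.
Strictly below 104: 0. Equal to 104: 1.
PR = 1/9 × 100 = 11.1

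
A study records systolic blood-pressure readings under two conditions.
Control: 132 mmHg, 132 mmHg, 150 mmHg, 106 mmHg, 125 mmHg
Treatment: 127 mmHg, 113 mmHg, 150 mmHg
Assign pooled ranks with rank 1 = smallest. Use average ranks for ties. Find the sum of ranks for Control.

22.5

Sorted (ascending): 106, 113, 125, 127, 132, 132, 150, 150
The 2 values of 132 occupy positions 5–6 → average rank (5+6)/2 = 5.5.
The 2 values of 150 occupy positions 7–8 → average rank (7+8)/2 = 7.5.
Control values → pooled ranks: 132→5.5, 132→5.5, 150→7.5, 106→1, 125→3
Rank sum = 5.5 + 5.5 + 7.5 + 1 + 3 = 22.5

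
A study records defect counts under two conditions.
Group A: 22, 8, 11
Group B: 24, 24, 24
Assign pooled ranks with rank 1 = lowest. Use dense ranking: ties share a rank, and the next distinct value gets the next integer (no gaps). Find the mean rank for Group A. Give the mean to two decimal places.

Sorted (ascending): 8, 11, 22, 24, 24, 24
The 3 values of 24 share dense rank 4.
Remaining distinct values take the next consecutive integers.
Group A values → pooled ranks: 22→3, 8→1, 11→2
Mean rank = (3 + 1 + 2) / 3 = 2.00

2.00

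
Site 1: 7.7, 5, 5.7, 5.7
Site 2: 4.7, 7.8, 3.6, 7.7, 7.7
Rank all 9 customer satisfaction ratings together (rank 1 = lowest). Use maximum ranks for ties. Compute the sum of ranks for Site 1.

21

Sorted (ascending): 3.6, 4.7, 5, 5.7, 5.7, 7.7, 7.7, 7.7, 7.8
The 2 values of 5.7 occupy positions 4–5 → each gets rank 5.
The 3 values of 7.7 occupy positions 6–8 → each gets rank 8.
Site 1 values → pooled ranks: 7.7→8, 5→3, 5.7→5, 5.7→5
Rank sum = 8 + 3 + 5 + 5 = 21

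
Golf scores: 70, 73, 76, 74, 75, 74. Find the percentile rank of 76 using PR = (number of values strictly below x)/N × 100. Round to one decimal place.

83.3

N = 6.
Strictly below 76: 5. Equal to 76: 1.
PR = 5/6 × 100 = 83.3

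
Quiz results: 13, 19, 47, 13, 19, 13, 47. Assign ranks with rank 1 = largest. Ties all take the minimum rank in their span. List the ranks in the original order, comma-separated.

Sorted (descending): 47, 47, 19, 19, 13, 13, 13
The 2 values of 47 occupy positions 1–2 → each gets rank 1.
The 2 values of 19 occupy positions 3–4 → each gets rank 3.
The 3 values of 13 occupy positions 5–7 → each gets rank 5.

5, 3, 1, 5, 3, 5, 1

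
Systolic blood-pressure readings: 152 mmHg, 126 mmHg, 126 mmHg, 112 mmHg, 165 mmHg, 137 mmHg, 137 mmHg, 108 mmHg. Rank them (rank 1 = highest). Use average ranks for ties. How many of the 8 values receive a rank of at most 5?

4

Sorted (descending): 165, 152, 137, 137, 126, 126, 112, 108
The 2 values of 137 occupy positions 3–4 → average rank (3+4)/2 = 3.5.
The 2 values of 126 occupy positions 5–6 → average rank (5+6)/2 = 5.5.
Ranks ≤ 5: {1, 2, 3.5, 3.5} → 4 values.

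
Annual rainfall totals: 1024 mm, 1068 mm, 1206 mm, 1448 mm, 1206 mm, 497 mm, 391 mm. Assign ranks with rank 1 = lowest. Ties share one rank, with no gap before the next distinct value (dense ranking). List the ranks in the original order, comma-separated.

3, 4, 5, 6, 5, 2, 1

Sorted (ascending): 391, 497, 1024, 1068, 1206, 1206, 1448
The 2 values of 1206 share dense rank 5.
Remaining distinct values take the next consecutive integers.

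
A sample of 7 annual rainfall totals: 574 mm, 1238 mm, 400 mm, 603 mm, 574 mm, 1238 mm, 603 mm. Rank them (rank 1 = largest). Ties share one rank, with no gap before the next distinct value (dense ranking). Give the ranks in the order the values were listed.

3, 1, 4, 2, 3, 1, 2

Sorted (descending): 1238, 1238, 603, 603, 574, 574, 400
The 2 values of 1238 share dense rank 1.
The 2 values of 603 share dense rank 2.
The 2 values of 574 share dense rank 3.
Remaining distinct values take the next consecutive integers.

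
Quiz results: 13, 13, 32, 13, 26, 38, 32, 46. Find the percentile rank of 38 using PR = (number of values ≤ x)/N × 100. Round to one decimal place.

N = 8.
Strictly below 38: 6. Equal to 38: 1.
PR = 7/8 × 100 = 87.5

87.5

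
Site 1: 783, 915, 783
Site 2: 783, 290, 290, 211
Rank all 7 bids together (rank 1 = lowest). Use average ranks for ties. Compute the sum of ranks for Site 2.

Sorted (ascending): 211, 290, 290, 783, 783, 783, 915
The 2 values of 290 occupy positions 2–3 → average rank (2+3)/2 = 2.5.
The 3 values of 783 occupy positions 4–6 → average rank 5.
Site 2 values → pooled ranks: 783→5, 290→2.5, 290→2.5, 211→1
Rank sum = 5 + 2.5 + 2.5 + 1 = 11

11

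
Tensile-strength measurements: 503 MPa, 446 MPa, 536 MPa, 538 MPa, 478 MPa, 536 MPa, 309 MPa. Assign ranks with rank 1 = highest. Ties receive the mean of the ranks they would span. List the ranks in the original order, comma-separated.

4, 6, 2.5, 1, 5, 2.5, 7

Sorted (descending): 538, 536, 536, 503, 478, 446, 309
The 2 values of 536 occupy positions 2–3 → average rank (2+3)/2 = 2.5.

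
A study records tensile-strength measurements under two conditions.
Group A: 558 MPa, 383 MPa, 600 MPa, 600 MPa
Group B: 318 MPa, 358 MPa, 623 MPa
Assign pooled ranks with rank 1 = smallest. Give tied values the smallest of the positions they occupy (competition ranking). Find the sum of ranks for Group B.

10

Sorted (ascending): 318, 358, 383, 558, 600, 600, 623
The 2 values of 600 occupy positions 5–6 → each gets rank 5.
Group B values → pooled ranks: 318→1, 358→2, 623→7
Rank sum = 1 + 2 + 7 = 10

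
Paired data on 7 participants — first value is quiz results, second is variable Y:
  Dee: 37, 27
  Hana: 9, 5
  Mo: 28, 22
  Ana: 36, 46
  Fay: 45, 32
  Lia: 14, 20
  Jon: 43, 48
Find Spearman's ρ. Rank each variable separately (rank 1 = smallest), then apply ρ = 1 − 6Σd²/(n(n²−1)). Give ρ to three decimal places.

Ranks of variable 1: 5, 1, 3, 4, 7, 2, 6
Ranks of variable 2: 4, 1, 3, 6, 5, 2, 7
d = r₁ − r₂: 1, 0, 0, -2, 2, 0, -1
d²: 1, 0, 0, 4, 4, 0, 1; Σd² = 10
ρ = 1 − 6·10/(7·48) = 1 − 60/336 = 0.821

0.821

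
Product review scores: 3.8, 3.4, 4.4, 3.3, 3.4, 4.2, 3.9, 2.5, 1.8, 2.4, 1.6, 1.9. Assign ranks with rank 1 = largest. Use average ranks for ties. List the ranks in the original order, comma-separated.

4, 5.5, 1, 7, 5.5, 2, 3, 8, 11, 9, 12, 10

Sorted (descending): 4.4, 4.2, 3.9, 3.8, 3.4, 3.4, 3.3, 2.5, 2.4, 1.9, 1.8, 1.6
The 2 values of 3.4 occupy positions 5–6 → average rank (5+6)/2 = 5.5.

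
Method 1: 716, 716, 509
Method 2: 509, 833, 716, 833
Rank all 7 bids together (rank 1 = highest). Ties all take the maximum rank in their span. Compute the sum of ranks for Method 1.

17

Sorted (descending): 833, 833, 716, 716, 716, 509, 509
The 2 values of 833 occupy positions 1–2 → each gets rank 2.
The 3 values of 716 occupy positions 3–5 → each gets rank 5.
The 2 values of 509 occupy positions 6–7 → each gets rank 7.
Method 1 values → pooled ranks: 716→5, 716→5, 509→7
Rank sum = 5 + 5 + 7 = 17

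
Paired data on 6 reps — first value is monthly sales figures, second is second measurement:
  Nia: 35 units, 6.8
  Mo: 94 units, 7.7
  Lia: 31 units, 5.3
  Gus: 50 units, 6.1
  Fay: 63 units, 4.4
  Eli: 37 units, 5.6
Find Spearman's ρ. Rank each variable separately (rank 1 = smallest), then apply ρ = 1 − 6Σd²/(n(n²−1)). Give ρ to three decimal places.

0.257

Ranks of variable 1: 2, 6, 1, 4, 5, 3
Ranks of variable 2: 5, 6, 2, 4, 1, 3
d = r₁ − r₂: -3, 0, -1, 0, 4, 0
d²: 9, 0, 1, 0, 16, 0; Σd² = 26
ρ = 1 − 6·26/(6·35) = 1 − 156/210 = 0.257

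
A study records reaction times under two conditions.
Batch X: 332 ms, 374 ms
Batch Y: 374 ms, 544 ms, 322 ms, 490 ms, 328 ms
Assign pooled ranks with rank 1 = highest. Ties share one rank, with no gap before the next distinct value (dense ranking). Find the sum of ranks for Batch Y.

Sorted (descending): 544, 490, 374, 374, 332, 328, 322
The 2 values of 374 share dense rank 3.
Remaining distinct values take the next consecutive integers.
Batch Y values → pooled ranks: 374→3, 544→1, 322→6, 490→2, 328→5
Rank sum = 3 + 1 + 6 + 2 + 5 = 17

17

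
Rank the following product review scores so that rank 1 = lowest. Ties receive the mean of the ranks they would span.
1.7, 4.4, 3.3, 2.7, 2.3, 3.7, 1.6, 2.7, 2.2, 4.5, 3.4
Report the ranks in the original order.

Sorted (ascending): 1.6, 1.7, 2.2, 2.3, 2.7, 2.7, 3.3, 3.4, 3.7, 4.4, 4.5
The 2 values of 2.7 occupy positions 5–6 → average rank (5+6)/2 = 5.5.

2, 10, 7, 5.5, 4, 9, 1, 5.5, 3, 11, 8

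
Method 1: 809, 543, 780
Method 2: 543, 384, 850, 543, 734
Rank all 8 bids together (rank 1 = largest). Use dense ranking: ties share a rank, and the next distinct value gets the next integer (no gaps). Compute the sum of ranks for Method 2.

21

Sorted (descending): 850, 809, 780, 734, 543, 543, 543, 384
The 3 values of 543 share dense rank 5.
Remaining distinct values take the next consecutive integers.
Method 2 values → pooled ranks: 543→5, 384→6, 850→1, 543→5, 734→4
Rank sum = 5 + 6 + 1 + 5 + 4 = 21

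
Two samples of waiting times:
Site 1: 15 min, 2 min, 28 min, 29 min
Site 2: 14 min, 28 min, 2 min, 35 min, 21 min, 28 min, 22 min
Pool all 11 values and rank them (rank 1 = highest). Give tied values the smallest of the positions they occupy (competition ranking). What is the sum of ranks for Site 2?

39

Sorted (descending): 35, 29, 28, 28, 28, 22, 21, 15, 14, 2, 2
The 3 values of 28 occupy positions 3–5 → each gets rank 3.
The 2 values of 2 occupy positions 10–11 → each gets rank 10.
Site 2 values → pooled ranks: 14→9, 28→3, 2→10, 35→1, 21→7, 28→3, 22→6
Rank sum = 9 + 3 + 10 + 1 + 7 + 3 + 6 = 39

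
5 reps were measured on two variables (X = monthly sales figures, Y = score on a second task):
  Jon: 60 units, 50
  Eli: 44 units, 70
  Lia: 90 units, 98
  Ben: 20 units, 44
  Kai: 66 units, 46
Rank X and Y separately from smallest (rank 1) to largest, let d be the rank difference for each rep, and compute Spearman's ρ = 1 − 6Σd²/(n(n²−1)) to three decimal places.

0.600

Ranks of variable 1: 3, 2, 5, 1, 4
Ranks of variable 2: 3, 4, 5, 1, 2
d = r₁ − r₂: 0, -2, 0, 0, 2
d²: 0, 4, 0, 0, 4; Σd² = 8
ρ = 1 − 6·8/(5·24) = 1 − 48/120 = 0.600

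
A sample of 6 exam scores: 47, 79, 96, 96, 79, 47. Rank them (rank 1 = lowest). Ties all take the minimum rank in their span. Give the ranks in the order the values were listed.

Sorted (ascending): 47, 47, 79, 79, 96, 96
The 2 values of 47 occupy positions 1–2 → each gets rank 1.
The 2 values of 79 occupy positions 3–4 → each gets rank 3.
The 2 values of 96 occupy positions 5–6 → each gets rank 5.

1, 3, 5, 5, 3, 1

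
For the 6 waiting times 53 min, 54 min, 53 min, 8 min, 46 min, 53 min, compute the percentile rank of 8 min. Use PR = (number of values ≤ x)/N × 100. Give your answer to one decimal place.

N = 6.
Strictly below 8: 0. Equal to 8: 1.
PR = 1/6 × 100 = 16.7

16.7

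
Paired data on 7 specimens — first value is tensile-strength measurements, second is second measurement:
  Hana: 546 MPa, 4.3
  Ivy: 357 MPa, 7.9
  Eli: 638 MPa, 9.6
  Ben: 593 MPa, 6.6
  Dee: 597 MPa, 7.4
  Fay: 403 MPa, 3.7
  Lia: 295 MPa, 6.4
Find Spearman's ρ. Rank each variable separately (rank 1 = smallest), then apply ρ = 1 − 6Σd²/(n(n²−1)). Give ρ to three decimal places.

Ranks of variable 1: 4, 2, 7, 5, 6, 3, 1
Ranks of variable 2: 2, 6, 7, 4, 5, 1, 3
d = r₁ − r₂: 2, -4, 0, 1, 1, 2, -2
d²: 4, 16, 0, 1, 1, 4, 4; Σd² = 30
ρ = 1 − 6·30/(7·48) = 1 − 180/336 = 0.464

0.464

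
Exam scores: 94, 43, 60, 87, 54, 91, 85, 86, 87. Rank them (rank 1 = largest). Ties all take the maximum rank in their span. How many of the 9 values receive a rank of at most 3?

Sorted (descending): 94, 91, 87, 87, 86, 85, 60, 54, 43
The 2 values of 87 occupy positions 3–4 → each gets rank 4.
Ranks ≤ 3: {1, 2} → 2 values.

2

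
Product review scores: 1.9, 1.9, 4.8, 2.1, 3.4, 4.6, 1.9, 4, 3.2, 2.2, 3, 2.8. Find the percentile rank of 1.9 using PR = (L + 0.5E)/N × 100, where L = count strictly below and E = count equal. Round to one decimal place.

N = 12.
Strictly below 1.9: 0. Equal to 1.9: 3.
PR = (0 + 0.5·3)/12 × 100 = 12.5

12.5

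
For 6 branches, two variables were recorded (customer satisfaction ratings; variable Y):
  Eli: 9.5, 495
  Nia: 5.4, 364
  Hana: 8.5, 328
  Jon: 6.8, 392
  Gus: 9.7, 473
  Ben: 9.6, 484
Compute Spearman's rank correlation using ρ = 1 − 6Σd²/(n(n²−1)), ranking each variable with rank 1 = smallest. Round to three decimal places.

0.600

Ranks of variable 1: 4, 1, 3, 2, 6, 5
Ranks of variable 2: 6, 2, 1, 3, 4, 5
d = r₁ − r₂: -2, -1, 2, -1, 2, 0
d²: 4, 1, 4, 1, 4, 0; Σd² = 14
ρ = 1 − 6·14/(6·35) = 1 − 84/210 = 0.600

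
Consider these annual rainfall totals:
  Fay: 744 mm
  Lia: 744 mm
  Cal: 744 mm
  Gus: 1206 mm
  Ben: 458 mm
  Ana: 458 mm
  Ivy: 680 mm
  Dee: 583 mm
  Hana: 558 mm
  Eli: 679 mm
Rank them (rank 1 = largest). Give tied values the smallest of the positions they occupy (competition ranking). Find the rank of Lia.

Sorted (descending): 1206, 744, 744, 744, 680, 679, 583, 558, 458, 458
The 3 values of 744 occupy positions 2–4 → each gets rank 2.
The 2 values of 458 occupy positions 9–10 → each gets rank 9.
Lia has value 744 mm → rank 2.

2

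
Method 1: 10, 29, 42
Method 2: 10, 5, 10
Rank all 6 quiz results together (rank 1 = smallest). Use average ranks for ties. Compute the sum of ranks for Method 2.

7

Sorted (ascending): 5, 10, 10, 10, 29, 42
The 3 values of 10 occupy positions 2–4 → average rank 3.
Method 2 values → pooled ranks: 10→3, 5→1, 10→3
Rank sum = 3 + 1 + 3 = 7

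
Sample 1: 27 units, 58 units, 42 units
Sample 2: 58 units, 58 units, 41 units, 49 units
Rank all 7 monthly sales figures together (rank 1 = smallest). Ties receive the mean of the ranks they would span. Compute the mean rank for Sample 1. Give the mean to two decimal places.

Sorted (ascending): 27, 41, 42, 49, 58, 58, 58
The 3 values of 58 occupy positions 5–7 → average rank 6.
Sample 1 values → pooled ranks: 27→1, 58→6, 42→3
Mean rank = (1 + 6 + 3) / 3 = 3.33

3.33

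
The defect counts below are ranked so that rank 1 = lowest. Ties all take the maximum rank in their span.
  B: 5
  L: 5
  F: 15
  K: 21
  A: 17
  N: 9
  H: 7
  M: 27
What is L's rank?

Sorted (ascending): 5, 5, 7, 9, 15, 17, 21, 27
The 2 values of 5 occupy positions 1–2 → each gets rank 2.
L has value 5 → rank 2.

2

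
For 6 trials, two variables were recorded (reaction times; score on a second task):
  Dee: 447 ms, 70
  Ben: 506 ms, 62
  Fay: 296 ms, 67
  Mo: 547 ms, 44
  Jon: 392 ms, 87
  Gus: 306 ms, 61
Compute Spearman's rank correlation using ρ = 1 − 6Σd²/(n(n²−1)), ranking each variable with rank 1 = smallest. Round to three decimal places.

-0.371

Ranks of variable 1: 4, 5, 1, 6, 3, 2
Ranks of variable 2: 5, 3, 4, 1, 6, 2
d = r₁ − r₂: -1, 2, -3, 5, -3, 0
d²: 1, 4, 9, 25, 9, 0; Σd² = 48
ρ = 1 − 6·48/(6·35) = 1 − 288/210 = -0.371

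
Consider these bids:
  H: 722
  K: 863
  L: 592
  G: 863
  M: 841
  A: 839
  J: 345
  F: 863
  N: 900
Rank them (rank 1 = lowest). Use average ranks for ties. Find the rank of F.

Sorted (ascending): 345, 592, 722, 839, 841, 863, 863, 863, 900
The 3 values of 863 occupy positions 6–8 → average rank 7.
F has value 863 → rank 7.

7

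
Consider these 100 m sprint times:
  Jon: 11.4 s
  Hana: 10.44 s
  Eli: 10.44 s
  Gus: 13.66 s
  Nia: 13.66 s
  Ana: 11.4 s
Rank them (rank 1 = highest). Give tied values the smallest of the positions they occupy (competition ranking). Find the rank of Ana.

3

Sorted (descending): 13.66, 13.66, 11.4, 11.4, 10.44, 10.44
The 2 values of 13.66 occupy positions 1–2 → each gets rank 1.
The 2 values of 11.4 occupy positions 3–4 → each gets rank 3.
The 2 values of 10.44 occupy positions 5–6 → each gets rank 5.
Ana has value 11.4 s → rank 3.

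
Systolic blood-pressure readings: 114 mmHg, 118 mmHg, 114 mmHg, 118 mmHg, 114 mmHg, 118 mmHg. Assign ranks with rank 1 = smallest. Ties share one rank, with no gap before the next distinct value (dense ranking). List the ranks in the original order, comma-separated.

Sorted (ascending): 114, 114, 114, 118, 118, 118
The 3 values of 114 share dense rank 1.
The 3 values of 118 share dense rank 2.

1, 2, 1, 2, 1, 2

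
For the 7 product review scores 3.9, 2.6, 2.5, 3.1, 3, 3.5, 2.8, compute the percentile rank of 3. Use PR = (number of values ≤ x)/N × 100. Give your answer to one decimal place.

N = 7.
Strictly below 3: 3. Equal to 3: 1.
PR = 4/7 × 100 = 57.1

57.1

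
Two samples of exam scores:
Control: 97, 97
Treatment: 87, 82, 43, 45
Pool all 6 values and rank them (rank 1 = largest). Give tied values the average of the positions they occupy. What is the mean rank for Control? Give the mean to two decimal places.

Sorted (descending): 97, 97, 87, 82, 45, 43
The 2 values of 97 occupy positions 1–2 → average rank (1+2)/2 = 1.5.
Control values → pooled ranks: 97→1.5, 97→1.5
Mean rank = (1.5 + 1.5) / 2 = 1.50

1.50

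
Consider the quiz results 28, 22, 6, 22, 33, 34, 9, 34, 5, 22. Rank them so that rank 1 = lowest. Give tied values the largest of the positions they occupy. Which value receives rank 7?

Sorted (ascending): 5, 6, 9, 22, 22, 22, 28, 33, 34, 34
The 3 values of 22 occupy positions 4–6 → each gets rank 6.
The 2 values of 34 occupy positions 9–10 → each gets rank 10.
Rank 7 → value 28.

28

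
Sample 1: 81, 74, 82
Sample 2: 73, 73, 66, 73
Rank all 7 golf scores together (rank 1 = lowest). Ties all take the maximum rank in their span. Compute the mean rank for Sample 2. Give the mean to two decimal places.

Sorted (ascending): 66, 73, 73, 73, 74, 81, 82
The 3 values of 73 occupy positions 2–4 → each gets rank 4.
Sample 2 values → pooled ranks: 73→4, 73→4, 66→1, 73→4
Mean rank = (4 + 4 + 1 + 4) / 4 = 3.25

3.25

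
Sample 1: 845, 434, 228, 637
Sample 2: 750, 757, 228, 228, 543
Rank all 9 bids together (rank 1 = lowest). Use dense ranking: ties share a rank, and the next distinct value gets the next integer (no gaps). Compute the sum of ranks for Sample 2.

Sorted (ascending): 228, 228, 228, 434, 543, 637, 750, 757, 845
The 3 values of 228 share dense rank 1.
Remaining distinct values take the next consecutive integers.
Sample 2 values → pooled ranks: 750→5, 757→6, 228→1, 228→1, 543→3
Rank sum = 5 + 6 + 1 + 1 + 3 = 16

16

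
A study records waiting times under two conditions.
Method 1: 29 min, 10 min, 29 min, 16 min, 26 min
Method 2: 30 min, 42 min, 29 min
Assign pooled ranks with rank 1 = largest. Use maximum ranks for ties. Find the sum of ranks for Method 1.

Sorted (descending): 42, 30, 29, 29, 29, 26, 16, 10
The 3 values of 29 occupy positions 3–5 → each gets rank 5.
Method 1 values → pooled ranks: 29→5, 10→8, 29→5, 16→7, 26→6
Rank sum = 5 + 8 + 5 + 7 + 6 = 31

31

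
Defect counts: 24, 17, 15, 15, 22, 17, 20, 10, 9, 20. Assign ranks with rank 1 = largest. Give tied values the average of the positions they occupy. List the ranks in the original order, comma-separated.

Sorted (descending): 24, 22, 20, 20, 17, 17, 15, 15, 10, 9
The 2 values of 20 occupy positions 3–4 → average rank (3+4)/2 = 3.5.
The 2 values of 17 occupy positions 5–6 → average rank (5+6)/2 = 5.5.
The 2 values of 15 occupy positions 7–8 → average rank (7+8)/2 = 7.5.

1, 5.5, 7.5, 7.5, 2, 5.5, 3.5, 9, 10, 3.5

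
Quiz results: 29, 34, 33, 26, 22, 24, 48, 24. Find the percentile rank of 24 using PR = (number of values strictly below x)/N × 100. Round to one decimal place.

N = 8.
Strictly below 24: 1. Equal to 24: 2.
PR = 1/8 × 100 = 12.5

12.5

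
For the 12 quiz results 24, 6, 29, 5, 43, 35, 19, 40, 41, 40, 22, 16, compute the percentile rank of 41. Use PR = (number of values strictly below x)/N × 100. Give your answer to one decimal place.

83.3

N = 12.
Strictly below 41: 10. Equal to 41: 1.
PR = 10/12 × 100 = 83.3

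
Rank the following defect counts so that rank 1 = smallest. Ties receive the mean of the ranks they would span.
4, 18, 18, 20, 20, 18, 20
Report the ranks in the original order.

Sorted (ascending): 4, 18, 18, 18, 20, 20, 20
The 3 values of 18 occupy positions 2–4 → average rank 3.
The 3 values of 20 occupy positions 5–7 → average rank 6.

1, 3, 3, 6, 6, 3, 6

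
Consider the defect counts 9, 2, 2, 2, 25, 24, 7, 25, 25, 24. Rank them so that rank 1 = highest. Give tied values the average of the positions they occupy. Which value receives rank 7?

Sorted (descending): 25, 25, 25, 24, 24, 9, 7, 2, 2, 2
The 3 values of 25 occupy positions 1–3 → average rank 2.
The 2 values of 24 occupy positions 4–5 → average rank (4+5)/2 = 4.5.
The 3 values of 2 occupy positions 8–10 → average rank 9.
Rank 7 → value 7.

7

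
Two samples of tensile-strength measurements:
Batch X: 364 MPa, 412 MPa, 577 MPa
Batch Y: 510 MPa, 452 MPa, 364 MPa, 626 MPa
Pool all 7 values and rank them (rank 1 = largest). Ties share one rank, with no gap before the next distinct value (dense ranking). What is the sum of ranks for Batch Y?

Sorted (descending): 626, 577, 510, 452, 412, 364, 364
The 2 values of 364 share dense rank 6.
Remaining distinct values take the next consecutive integers.
Batch Y values → pooled ranks: 510→3, 452→4, 364→6, 626→1
Rank sum = 3 + 4 + 6 + 1 = 14

14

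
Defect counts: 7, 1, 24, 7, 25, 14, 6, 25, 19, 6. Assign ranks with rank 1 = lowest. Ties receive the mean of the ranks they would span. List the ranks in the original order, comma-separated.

Sorted (ascending): 1, 6, 6, 7, 7, 14, 19, 24, 25, 25
The 2 values of 6 occupy positions 2–3 → average rank (2+3)/2 = 2.5.
The 2 values of 7 occupy positions 4–5 → average rank (4+5)/2 = 4.5.
The 2 values of 25 occupy positions 9–10 → average rank (9+10)/2 = 9.5.

4.5, 1, 8, 4.5, 9.5, 6, 2.5, 9.5, 7, 2.5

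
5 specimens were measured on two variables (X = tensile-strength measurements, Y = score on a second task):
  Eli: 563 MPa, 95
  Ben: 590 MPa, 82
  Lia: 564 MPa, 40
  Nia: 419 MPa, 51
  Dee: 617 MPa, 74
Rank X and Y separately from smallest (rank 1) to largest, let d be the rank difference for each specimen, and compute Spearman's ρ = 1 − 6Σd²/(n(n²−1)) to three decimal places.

0.100

Ranks of variable 1: 2, 4, 3, 1, 5
Ranks of variable 2: 5, 4, 1, 2, 3
d = r₁ − r₂: -3, 0, 2, -1, 2
d²: 9, 0, 4, 1, 4; Σd² = 18
ρ = 1 − 6·18/(5·24) = 1 − 108/120 = 0.100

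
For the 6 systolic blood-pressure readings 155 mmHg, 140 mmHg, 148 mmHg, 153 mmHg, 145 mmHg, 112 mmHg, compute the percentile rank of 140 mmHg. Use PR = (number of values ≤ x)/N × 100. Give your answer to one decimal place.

33.3

N = 6.
Strictly below 140: 1. Equal to 140: 1.
PR = 2/6 × 100 = 33.3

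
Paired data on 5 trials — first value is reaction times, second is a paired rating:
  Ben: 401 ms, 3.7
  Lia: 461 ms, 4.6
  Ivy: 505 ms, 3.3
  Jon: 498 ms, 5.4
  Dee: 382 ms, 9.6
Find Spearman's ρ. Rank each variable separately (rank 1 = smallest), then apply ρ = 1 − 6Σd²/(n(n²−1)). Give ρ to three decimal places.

Ranks of variable 1: 2, 3, 5, 4, 1
Ranks of variable 2: 2, 3, 1, 4, 5
d = r₁ − r₂: 0, 0, 4, 0, -4
d²: 0, 0, 16, 0, 16; Σd² = 32
ρ = 1 − 6·32/(5·24) = 1 − 192/120 = -0.600

-0.600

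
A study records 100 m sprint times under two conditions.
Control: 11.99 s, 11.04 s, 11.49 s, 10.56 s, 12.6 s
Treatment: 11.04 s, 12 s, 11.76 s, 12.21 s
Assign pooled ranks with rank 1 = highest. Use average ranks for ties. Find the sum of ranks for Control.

Sorted (descending): 12.6, 12.21, 12, 11.99, 11.76, 11.49, 11.04, 11.04, 10.56
The 2 values of 11.04 occupy positions 7–8 → average rank (7+8)/2 = 7.5.
Control values → pooled ranks: 11.99→4, 11.04→7.5, 11.49→6, 10.56→9, 12.6→1
Rank sum = 4 + 7.5 + 6 + 9 + 1 = 27.5

27.5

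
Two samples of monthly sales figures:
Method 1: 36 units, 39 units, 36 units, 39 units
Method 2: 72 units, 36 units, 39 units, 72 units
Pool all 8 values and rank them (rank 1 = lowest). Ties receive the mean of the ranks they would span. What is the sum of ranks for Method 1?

14

Sorted (ascending): 36, 36, 36, 39, 39, 39, 72, 72
The 3 values of 36 occupy positions 1–3 → average rank 2.
The 3 values of 39 occupy positions 4–6 → average rank 5.
The 2 values of 72 occupy positions 7–8 → average rank (7+8)/2 = 7.5.
Method 1 values → pooled ranks: 36→2, 39→5, 36→2, 39→5
Rank sum = 2 + 5 + 2 + 5 = 14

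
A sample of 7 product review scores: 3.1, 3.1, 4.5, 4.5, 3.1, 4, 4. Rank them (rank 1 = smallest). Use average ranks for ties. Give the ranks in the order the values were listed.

Sorted (ascending): 3.1, 3.1, 3.1, 4, 4, 4.5, 4.5
The 3 values of 3.1 occupy positions 1–3 → average rank 2.
The 2 values of 4 occupy positions 4–5 → average rank (4+5)/2 = 4.5.
The 2 values of 4.5 occupy positions 6–7 → average rank (6+7)/2 = 6.5.

2, 2, 6.5, 6.5, 2, 4.5, 4.5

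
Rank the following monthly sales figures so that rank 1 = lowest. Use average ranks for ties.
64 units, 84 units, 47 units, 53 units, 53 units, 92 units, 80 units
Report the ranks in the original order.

Sorted (ascending): 47, 53, 53, 64, 80, 84, 92
The 2 values of 53 occupy positions 2–3 → average rank (2+3)/2 = 2.5.

4, 6, 1, 2.5, 2.5, 7, 5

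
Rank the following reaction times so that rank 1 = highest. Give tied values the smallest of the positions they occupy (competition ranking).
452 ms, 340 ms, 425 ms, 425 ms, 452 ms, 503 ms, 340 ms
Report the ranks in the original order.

Sorted (descending): 503, 452, 452, 425, 425, 340, 340
The 2 values of 452 occupy positions 2–3 → each gets rank 2.
The 2 values of 425 occupy positions 4–5 → each gets rank 4.
The 2 values of 340 occupy positions 6–7 → each gets rank 6.

2, 6, 4, 4, 2, 1, 6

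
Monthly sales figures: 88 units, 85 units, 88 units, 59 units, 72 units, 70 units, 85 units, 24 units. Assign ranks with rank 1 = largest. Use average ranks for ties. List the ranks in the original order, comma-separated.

1.5, 3.5, 1.5, 7, 5, 6, 3.5, 8

Sorted (descending): 88, 88, 85, 85, 72, 70, 59, 24
The 2 values of 88 occupy positions 1–2 → average rank (1+2)/2 = 1.5.
The 2 values of 85 occupy positions 3–4 → average rank (3+4)/2 = 3.5.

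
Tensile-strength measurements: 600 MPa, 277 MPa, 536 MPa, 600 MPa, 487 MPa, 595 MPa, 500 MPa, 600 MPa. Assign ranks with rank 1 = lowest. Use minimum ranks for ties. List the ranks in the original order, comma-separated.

Sorted (ascending): 277, 487, 500, 536, 595, 600, 600, 600
The 3 values of 600 occupy positions 6–8 → each gets rank 6.

6, 1, 4, 6, 2, 5, 3, 6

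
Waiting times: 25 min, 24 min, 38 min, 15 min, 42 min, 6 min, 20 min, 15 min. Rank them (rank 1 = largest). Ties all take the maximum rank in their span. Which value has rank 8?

6

Sorted (descending): 42, 38, 25, 24, 20, 15, 15, 6
The 2 values of 15 occupy positions 6–7 → each gets rank 7.
Rank 8 → value 6.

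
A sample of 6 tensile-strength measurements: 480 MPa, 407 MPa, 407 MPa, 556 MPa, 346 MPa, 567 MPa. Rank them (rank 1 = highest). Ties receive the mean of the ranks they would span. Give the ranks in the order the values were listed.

Sorted (descending): 567, 556, 480, 407, 407, 346
The 2 values of 407 occupy positions 4–5 → average rank (4+5)/2 = 4.5.

3, 4.5, 4.5, 2, 6, 1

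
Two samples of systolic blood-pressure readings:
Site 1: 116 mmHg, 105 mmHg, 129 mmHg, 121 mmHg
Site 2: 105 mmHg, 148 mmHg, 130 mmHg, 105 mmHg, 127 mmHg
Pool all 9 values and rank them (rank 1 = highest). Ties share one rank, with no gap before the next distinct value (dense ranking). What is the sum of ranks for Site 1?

Sorted (descending): 148, 130, 129, 127, 121, 116, 105, 105, 105
The 3 values of 105 share dense rank 7.
Remaining distinct values take the next consecutive integers.
Site 1 values → pooled ranks: 116→6, 105→7, 129→3, 121→5
Rank sum = 6 + 7 + 3 + 5 = 21

21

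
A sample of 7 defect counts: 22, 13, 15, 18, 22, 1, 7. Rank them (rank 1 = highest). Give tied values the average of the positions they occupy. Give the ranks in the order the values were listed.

Sorted (descending): 22, 22, 18, 15, 13, 7, 1
The 2 values of 22 occupy positions 1–2 → average rank (1+2)/2 = 1.5.

1.5, 5, 4, 3, 1.5, 7, 6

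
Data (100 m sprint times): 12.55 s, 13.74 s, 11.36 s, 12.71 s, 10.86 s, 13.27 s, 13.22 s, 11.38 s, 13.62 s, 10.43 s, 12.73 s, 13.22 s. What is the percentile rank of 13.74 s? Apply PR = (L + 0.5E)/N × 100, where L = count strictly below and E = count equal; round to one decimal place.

95.8

N = 12.
Strictly below 13.74: 11. Equal to 13.74: 1.
PR = (11 + 0.5·1)/12 × 100 = 95.8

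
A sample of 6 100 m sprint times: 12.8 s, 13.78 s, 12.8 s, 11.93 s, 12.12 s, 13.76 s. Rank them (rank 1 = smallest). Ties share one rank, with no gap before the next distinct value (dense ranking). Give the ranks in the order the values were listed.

Sorted (ascending): 11.93, 12.12, 12.8, 12.8, 13.76, 13.78
The 2 values of 12.8 share dense rank 3.
Remaining distinct values take the next consecutive integers.

3, 5, 3, 1, 2, 4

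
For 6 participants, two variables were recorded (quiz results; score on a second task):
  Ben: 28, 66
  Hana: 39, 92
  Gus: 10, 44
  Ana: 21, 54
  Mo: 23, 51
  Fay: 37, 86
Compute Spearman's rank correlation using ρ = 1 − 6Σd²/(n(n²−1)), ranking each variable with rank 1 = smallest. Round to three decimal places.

0.943

Ranks of variable 1: 4, 6, 1, 2, 3, 5
Ranks of variable 2: 4, 6, 1, 3, 2, 5
d = r₁ − r₂: 0, 0, 0, -1, 1, 0
d²: 0, 0, 0, 1, 1, 0; Σd² = 2
ρ = 1 − 6·2/(6·35) = 1 − 12/210 = 0.943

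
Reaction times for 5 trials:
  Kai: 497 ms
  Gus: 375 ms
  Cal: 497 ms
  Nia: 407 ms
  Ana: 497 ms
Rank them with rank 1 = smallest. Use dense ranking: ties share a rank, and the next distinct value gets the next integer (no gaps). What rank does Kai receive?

Sorted (ascending): 375, 407, 497, 497, 497
The 3 values of 497 share dense rank 3.
Remaining distinct values take the next consecutive integers.
Kai has value 497 ms → rank 3.

3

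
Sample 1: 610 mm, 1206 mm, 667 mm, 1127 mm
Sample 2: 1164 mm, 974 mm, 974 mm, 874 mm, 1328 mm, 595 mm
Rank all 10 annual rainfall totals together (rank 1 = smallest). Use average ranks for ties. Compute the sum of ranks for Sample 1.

Sorted (ascending): 595, 610, 667, 874, 974, 974, 1127, 1164, 1206, 1328
The 2 values of 974 occupy positions 5–6 → average rank (5+6)/2 = 5.5.
Sample 1 values → pooled ranks: 610→2, 1206→9, 667→3, 1127→7
Rank sum = 2 + 9 + 3 + 7 = 21

21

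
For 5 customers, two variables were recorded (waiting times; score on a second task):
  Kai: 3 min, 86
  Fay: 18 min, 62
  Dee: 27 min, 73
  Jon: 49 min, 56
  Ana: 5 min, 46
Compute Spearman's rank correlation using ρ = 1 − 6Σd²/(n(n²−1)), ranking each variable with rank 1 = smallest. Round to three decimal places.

-0.300

Ranks of variable 1: 1, 3, 4, 5, 2
Ranks of variable 2: 5, 3, 4, 2, 1
d = r₁ − r₂: -4, 0, 0, 3, 1
d²: 16, 0, 0, 9, 1; Σd² = 26
ρ = 1 − 6·26/(5·24) = 1 − 156/120 = -0.300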